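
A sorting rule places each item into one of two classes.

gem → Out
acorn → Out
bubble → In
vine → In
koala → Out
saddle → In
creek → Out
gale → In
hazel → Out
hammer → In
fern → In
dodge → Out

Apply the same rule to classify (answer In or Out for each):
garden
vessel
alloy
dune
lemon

In, In, Out, In, Out

'In' ⟺ even length.
garden: length 6 — passes, so In. vessel: length 6 — passes, so In. alloy: length 5 — does not pass, so Out. dune: length 4 — passes, so In. lemon: length 5 — does not pass, so Out.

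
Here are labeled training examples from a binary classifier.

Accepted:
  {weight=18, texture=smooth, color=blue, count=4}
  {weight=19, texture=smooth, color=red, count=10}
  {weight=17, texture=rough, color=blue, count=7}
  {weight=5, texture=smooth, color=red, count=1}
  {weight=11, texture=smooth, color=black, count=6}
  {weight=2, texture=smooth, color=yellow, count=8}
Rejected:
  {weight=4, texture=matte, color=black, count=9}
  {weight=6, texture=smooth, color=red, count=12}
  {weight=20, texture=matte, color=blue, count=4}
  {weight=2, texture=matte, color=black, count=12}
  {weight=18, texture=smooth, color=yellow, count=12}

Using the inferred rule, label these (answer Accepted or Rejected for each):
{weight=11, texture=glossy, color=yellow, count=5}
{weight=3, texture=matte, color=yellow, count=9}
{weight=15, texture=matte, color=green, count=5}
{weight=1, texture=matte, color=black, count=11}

All 'Accepted' examples share one property — texture is not matte AND count ≤ 10 — and every 'Rejected' example lacks it.

Accepted, Rejected, Rejected, Rejected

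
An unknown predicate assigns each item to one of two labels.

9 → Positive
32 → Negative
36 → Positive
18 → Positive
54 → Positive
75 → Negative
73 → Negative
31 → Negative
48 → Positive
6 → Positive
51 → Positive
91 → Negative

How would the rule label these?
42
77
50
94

Positive, Negative, Negative, Negative

The classifier is using: multiple of 3 AND at most 54.
42: Positive (42 = 3·14, 42 ≤ 54). 77: Negative (77 = 3·25 + 2, 77 > 54). 50: Negative (50 = 3·16 + 2, 50 ≤ 54). 94: Negative (94 = 3·31 + 1, 94 > 54).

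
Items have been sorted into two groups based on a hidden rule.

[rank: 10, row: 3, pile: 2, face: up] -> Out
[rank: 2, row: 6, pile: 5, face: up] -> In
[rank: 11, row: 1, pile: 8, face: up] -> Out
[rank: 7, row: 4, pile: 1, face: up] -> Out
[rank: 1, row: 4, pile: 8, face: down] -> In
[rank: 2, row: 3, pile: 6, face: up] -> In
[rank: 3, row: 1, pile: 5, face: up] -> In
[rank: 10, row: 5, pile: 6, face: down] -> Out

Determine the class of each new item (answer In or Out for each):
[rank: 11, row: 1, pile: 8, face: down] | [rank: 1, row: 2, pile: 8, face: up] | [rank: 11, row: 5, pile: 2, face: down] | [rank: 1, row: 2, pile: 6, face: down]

Out, In, Out, In

One predicate separates the groups cleanly: rank ≤ 3.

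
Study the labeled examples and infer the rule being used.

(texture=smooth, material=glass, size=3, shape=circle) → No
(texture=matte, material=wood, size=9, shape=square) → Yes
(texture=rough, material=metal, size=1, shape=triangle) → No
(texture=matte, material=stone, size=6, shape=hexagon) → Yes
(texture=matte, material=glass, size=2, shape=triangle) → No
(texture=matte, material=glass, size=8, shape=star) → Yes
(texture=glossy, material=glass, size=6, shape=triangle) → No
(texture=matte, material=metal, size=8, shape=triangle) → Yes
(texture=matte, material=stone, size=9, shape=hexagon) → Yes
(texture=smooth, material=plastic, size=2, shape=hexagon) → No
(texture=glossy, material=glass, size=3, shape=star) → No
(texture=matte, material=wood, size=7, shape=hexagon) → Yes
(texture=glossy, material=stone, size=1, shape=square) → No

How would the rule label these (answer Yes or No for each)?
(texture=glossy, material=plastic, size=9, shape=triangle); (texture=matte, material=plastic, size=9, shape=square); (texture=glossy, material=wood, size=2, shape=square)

The rule appears to be: texture is matte AND size ≥ 3.
(texture=glossy, material=plastic, size=9, shape=triangle): texture is glossy, size = 9, fails this test → No. (texture=matte, material=plastic, size=9, shape=square): texture is matte, size = 9, qualifies → Yes. (texture=glossy, material=wood, size=2, shape=square): texture is glossy, size = 2, fails this test → No.

No, Yes, No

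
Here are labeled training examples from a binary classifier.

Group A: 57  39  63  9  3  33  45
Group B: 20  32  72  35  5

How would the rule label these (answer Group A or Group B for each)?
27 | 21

The common property of the 'Group A' items is: ≡ 3 (mod 6). No 'Group B' item has it.
27 — 27 mod 6 = 3, hence Group A. 21 — 21 mod 6 = 3, hence Group A.

Group A, Group A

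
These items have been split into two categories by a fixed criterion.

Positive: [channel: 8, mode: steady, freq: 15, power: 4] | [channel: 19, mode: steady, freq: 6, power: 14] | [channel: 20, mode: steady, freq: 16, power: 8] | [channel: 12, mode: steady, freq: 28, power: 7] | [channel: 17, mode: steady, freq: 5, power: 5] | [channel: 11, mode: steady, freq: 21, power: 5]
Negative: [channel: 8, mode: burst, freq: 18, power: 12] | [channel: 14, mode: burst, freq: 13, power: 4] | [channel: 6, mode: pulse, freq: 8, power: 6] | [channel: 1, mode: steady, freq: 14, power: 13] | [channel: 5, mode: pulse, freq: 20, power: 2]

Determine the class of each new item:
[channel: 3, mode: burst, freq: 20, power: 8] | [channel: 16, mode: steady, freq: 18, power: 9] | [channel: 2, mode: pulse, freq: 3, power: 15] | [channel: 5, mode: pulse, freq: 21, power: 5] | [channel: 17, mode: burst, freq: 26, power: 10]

Rule: mode is steady AND channel ≥ 5. This holds for each 'Positive' example and fails for each 'Negative' one.
[channel: 3, mode: burst, freq: 20, power: 8]: mode is burst, channel = 3, fails the rule → Negative. [channel: 16, mode: steady, freq: 18, power: 9]: mode is steady, channel = 16, satisfies this → Positive. [channel: 2, mode: pulse, freq: 3, power: 15]: mode is pulse, channel = 2, fails the rule → Negative. [channel: 5, mode: pulse, freq: 21, power: 5]: mode is pulse, channel = 5, fails the rule → Negative. [channel: 17, mode: burst, freq: 26, power: 10]: mode is burst, channel = 17, fails the rule → Negative.

Negative, Positive, Negative, Negative, Negative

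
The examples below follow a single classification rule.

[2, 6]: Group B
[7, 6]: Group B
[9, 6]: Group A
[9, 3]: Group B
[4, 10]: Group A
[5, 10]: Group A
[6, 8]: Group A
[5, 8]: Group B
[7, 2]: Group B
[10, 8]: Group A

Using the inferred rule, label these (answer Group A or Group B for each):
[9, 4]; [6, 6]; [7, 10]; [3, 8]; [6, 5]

'Group A' ⟺ sum ≥ 14.

Group B, Group B, Group A, Group B, Group B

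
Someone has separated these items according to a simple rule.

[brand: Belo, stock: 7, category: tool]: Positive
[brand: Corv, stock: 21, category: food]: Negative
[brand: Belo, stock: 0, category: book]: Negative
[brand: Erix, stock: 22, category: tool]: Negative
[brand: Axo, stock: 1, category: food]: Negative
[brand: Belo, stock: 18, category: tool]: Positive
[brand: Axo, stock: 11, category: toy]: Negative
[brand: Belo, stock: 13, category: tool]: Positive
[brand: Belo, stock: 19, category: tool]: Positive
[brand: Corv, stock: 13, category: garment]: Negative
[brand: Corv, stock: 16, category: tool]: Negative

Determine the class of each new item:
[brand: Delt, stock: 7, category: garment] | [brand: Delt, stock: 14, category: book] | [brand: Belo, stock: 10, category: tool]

Negative, Negative, Positive

Every 'Positive' example satisfies: brand is Belo AND category is tool. None of the 'Negative' examples do.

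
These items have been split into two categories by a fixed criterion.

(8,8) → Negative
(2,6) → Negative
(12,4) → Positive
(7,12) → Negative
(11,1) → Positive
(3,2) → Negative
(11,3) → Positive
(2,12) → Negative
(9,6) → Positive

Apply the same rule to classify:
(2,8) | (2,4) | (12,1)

Negative, Negative, Positive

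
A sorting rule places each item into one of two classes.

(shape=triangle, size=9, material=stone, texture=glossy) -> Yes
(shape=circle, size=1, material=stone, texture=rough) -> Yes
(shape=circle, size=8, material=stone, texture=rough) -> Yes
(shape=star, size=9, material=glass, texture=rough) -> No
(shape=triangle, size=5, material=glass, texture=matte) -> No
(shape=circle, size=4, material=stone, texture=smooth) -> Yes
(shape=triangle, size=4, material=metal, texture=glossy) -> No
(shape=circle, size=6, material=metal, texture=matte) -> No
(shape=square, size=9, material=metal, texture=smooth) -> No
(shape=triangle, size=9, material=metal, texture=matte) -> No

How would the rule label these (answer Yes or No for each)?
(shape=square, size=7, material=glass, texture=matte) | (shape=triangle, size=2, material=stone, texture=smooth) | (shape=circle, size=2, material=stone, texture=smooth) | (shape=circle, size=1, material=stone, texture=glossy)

The rule appears to be: material is stone.
(shape=square, size=7, material=glass, texture=matte): material is glass, fails the rule → No.
(shape=triangle, size=2, material=stone, texture=smooth): material is stone, has this property → Yes.
(shape=circle, size=2, material=stone, texture=smooth): material is stone, has this property → Yes.
(shape=circle, size=1, material=stone, texture=glossy): material is stone, has this property → Yes.

No, Yes, Yes, Yes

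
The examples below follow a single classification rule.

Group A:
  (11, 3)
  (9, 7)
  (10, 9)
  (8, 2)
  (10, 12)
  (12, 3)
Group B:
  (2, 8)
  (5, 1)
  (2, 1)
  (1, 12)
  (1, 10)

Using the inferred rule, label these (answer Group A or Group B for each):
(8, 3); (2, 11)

Group A, Group B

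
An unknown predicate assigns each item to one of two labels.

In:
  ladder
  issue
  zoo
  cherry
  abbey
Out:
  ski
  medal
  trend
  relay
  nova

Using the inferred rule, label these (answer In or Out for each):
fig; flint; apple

Out, Out, In

Rule: has a double letter. This holds for each 'In' example and fails for each 'Out' one.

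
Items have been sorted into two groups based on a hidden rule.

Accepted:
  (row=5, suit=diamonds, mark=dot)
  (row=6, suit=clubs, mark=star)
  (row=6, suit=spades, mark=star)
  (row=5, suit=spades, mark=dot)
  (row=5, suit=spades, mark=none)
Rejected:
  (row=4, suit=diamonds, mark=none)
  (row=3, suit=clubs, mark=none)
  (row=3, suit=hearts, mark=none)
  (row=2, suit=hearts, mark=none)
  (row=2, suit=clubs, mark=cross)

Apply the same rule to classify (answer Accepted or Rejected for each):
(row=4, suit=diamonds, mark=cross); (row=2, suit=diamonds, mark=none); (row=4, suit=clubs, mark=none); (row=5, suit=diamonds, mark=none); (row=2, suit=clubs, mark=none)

One predicate separates the groups cleanly: row ≥ 5.

Rejected, Rejected, Rejected, Accepted, Rejected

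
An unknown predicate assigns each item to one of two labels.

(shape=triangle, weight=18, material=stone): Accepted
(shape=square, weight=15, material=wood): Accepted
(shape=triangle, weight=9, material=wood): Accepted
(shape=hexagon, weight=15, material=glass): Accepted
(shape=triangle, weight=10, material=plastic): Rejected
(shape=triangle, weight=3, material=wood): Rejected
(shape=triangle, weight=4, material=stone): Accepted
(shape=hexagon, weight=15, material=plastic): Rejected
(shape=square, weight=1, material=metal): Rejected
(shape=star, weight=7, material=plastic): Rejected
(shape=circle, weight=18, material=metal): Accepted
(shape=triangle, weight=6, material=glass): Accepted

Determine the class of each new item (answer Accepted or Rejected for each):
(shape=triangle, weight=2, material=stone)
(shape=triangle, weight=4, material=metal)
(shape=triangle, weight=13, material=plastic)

Rule: material is not plastic AND weight ≥ 4. This holds for each 'Accepted' example and fails for each 'Rejected' one.
Rejected: (shape=triangle, weight=2, material=stone), since material is stone, weight = 2.
Accepted: (shape=triangle, weight=4, material=metal), since material is metal, weight = 4.
Rejected: (shape=triangle, weight=13, material=plastic), since material is plastic, weight = 13.

Rejected, Accepted, Rejected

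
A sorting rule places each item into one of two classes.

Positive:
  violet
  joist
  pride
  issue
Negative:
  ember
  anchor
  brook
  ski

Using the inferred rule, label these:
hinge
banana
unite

The classifier is using: length ≥ 5 AND contains 'i'.
hinge → length 5, has 'i' → Positive. banana → length 6, no 'i' → Negative. unite → length 5, has 'i' → Positive.

Positive, Negative, Positive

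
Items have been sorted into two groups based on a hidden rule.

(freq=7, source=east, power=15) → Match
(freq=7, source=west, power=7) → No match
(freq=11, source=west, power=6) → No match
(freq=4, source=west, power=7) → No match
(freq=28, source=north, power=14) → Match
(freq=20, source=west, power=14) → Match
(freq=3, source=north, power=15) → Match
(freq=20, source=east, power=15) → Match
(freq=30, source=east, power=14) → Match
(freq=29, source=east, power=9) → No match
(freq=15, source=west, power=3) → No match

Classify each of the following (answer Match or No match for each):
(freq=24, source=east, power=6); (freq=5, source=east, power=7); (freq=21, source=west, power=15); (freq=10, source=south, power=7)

No match, No match, Match, No match

The classifier is using: power ≥ 14.
(freq=24, source=east, power=6): power = 6 — does not pass, so No match.
(freq=5, source=east, power=7): power = 7 — does not pass, so No match.
(freq=21, source=west, power=15): power = 15 — checks out, so Match.
(freq=10, source=south, power=7): power = 7 — does not pass, so No match.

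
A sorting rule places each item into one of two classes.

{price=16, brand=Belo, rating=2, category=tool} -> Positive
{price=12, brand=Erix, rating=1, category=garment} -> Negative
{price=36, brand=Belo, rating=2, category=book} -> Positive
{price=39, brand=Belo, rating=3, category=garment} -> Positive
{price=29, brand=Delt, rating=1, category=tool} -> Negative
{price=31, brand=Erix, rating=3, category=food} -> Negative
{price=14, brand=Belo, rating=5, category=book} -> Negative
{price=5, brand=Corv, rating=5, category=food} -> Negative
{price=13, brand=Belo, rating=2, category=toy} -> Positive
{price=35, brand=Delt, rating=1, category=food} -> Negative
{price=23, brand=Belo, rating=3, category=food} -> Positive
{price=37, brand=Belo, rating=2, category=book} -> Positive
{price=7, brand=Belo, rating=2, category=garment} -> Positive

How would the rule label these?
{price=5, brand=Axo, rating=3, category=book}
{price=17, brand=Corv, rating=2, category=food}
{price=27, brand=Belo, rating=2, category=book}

Negative, Negative, Positive

A rule that fits every label: brand is Belo AND rating ≤ 3 — true of each 'Positive' example, false of each 'Negative' one.
{price=5, brand=Axo, rating=3, category=book} — brand is Axo, rating = 3, hence Negative. {price=17, brand=Corv, rating=2, category=food} — brand is Corv, rating = 2, hence Negative. {price=27, brand=Belo, rating=2, category=book} — brand is Belo, rating = 2, hence Positive.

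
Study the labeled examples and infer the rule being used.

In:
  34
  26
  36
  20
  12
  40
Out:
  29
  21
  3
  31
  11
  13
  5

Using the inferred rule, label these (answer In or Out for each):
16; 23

In, Out

One predicate separates the groups cleanly: even.
16: In (16 is even). 23: Out (23 is odd).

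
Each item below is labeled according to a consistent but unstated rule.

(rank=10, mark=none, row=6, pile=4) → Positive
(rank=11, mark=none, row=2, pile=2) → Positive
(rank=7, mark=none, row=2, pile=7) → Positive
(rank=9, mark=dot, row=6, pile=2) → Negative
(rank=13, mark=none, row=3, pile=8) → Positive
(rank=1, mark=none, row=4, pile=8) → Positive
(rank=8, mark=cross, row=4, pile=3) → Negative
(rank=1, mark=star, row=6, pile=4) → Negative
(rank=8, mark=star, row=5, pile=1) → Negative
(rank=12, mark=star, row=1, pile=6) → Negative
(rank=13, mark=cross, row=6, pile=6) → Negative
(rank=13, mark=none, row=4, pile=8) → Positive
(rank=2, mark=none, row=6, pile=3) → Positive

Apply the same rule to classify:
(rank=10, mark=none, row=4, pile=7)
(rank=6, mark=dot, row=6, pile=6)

Positive, Negative

Looking at the examples, the only property every 'Positive' case has and every 'Negative' case lacks is: mark is none.
(rank=10, mark=none, row=4, pile=7): mark is none — matches, so Positive.
(rank=6, mark=dot, row=6, pile=6): mark is dot — doesn't match, so Negative.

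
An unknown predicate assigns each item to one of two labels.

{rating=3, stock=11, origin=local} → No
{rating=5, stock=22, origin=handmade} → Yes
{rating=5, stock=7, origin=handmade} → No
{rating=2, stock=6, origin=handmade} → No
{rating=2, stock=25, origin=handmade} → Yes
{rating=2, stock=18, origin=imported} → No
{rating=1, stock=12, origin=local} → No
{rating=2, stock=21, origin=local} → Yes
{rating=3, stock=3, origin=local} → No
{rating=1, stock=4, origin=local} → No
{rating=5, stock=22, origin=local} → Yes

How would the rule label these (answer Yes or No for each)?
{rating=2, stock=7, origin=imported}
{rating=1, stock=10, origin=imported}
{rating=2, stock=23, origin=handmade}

No, No, Yes

Rule: stock ≥ 21. This holds for each 'Yes' example and fails for each 'No' one.
{rating=2, stock=7, origin=imported} → stock = 7 → No.
{rating=1, stock=10, origin=imported} → stock = 10 → No.
{rating=2, stock=23, origin=handmade} → stock = 23 → Yes.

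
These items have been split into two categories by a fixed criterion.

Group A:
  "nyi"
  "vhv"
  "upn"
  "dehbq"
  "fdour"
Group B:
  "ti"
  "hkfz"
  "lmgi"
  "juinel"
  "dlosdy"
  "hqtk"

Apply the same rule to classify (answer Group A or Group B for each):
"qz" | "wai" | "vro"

Group B, Group A, Group A

The simplest hypothesis consistent with all the labels is: odd length.
Group B: "qz", since length 2. Group A: "wai", since length 3. Group A: "vro", since length 3.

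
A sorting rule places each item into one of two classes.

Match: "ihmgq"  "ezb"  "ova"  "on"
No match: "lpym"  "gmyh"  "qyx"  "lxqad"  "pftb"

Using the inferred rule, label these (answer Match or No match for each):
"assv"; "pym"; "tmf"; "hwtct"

The simplest hypothesis consistent with all the labels is: starts with a vowel.
"assv" — starts with 'a', hence Match.
"pym" — starts with 'p', hence No match.
"tmf" — starts with 't', hence No match.
"hwtct" — starts with 'h', hence No match.

Match, No match, No match, No match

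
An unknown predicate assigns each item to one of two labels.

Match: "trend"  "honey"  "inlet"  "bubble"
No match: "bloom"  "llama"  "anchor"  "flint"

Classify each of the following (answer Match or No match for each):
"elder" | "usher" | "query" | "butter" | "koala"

Looking at the examples, the only property every 'Match' case has and every 'No match' case lacks is: contains 'e'.
"elder": has 'e' — meets the rule, so Match. "usher": has 'e' — meets the rule, so Match. "query": has 'e' — meets the rule, so Match. "butter": has 'e' — meets the rule, so Match. "koala": no 'e' — doesn't qualify, so No match.

Match, Match, Match, Match, No match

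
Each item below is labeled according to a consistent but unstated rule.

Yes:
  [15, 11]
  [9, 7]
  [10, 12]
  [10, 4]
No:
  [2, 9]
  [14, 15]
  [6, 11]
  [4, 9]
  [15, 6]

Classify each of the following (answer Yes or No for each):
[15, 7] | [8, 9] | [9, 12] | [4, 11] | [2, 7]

Yes, No, No, No, No

All 'Yes' examples share one property — sum is even — and every 'No' example lacks it.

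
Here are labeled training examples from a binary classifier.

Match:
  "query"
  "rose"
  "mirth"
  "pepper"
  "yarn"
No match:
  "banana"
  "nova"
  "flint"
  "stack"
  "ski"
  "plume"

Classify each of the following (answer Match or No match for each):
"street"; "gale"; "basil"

The pattern is that an item is 'Match' exactly when: contains 'r'.

Match, No match, No match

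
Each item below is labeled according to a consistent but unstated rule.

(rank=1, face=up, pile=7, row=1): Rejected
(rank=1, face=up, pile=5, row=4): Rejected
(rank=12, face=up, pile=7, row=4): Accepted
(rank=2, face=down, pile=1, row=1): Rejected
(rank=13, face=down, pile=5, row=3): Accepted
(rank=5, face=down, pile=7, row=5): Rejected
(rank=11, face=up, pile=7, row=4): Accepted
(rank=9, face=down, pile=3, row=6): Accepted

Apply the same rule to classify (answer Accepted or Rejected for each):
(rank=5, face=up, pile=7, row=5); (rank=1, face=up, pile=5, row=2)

Rejected, Rejected

The common property of the 'Accepted' items is: rank ≥ 9. No 'Rejected' item has it.
(rank=5, face=up, pile=7, row=5): rank = 5 — does not pass, so Rejected. (rank=1, face=up, pile=5, row=2): rank = 1 — does not pass, so Rejected.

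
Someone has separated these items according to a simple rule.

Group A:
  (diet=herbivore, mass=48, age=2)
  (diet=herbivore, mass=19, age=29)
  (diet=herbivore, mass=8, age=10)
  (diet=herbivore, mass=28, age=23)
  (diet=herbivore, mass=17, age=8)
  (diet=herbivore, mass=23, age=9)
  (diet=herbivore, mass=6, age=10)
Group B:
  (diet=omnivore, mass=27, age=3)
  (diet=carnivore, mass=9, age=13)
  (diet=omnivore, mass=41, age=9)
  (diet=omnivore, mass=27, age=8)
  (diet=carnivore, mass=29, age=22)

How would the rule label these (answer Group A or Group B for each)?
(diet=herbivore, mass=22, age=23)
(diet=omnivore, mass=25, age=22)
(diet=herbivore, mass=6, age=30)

Group A, Group B, Group A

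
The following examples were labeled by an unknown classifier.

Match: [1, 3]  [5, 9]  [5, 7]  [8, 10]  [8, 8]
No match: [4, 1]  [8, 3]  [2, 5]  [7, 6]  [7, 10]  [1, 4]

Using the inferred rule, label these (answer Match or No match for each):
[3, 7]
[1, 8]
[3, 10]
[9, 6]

Match, No match, No match, No match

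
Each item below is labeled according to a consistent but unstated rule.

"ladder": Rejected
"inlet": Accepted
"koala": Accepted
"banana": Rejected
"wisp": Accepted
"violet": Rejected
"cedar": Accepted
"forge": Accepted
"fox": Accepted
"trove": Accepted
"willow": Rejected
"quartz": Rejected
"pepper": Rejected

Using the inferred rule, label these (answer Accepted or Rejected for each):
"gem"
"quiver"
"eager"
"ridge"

'Accepted' ⟺ length ≤ 5.
"gem": Accepted (length 3).
"quiver": Rejected (length 6).
"eager": Accepted (length 5).
"ridge": Accepted (length 5).

Accepted, Rejected, Accepted, Accepted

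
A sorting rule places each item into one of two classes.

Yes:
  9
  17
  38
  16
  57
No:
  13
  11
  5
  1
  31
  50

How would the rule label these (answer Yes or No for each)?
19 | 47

Yes, Yes

The common property of the 'Yes' items is: digit sum ≥ 6. No 'No' item has it.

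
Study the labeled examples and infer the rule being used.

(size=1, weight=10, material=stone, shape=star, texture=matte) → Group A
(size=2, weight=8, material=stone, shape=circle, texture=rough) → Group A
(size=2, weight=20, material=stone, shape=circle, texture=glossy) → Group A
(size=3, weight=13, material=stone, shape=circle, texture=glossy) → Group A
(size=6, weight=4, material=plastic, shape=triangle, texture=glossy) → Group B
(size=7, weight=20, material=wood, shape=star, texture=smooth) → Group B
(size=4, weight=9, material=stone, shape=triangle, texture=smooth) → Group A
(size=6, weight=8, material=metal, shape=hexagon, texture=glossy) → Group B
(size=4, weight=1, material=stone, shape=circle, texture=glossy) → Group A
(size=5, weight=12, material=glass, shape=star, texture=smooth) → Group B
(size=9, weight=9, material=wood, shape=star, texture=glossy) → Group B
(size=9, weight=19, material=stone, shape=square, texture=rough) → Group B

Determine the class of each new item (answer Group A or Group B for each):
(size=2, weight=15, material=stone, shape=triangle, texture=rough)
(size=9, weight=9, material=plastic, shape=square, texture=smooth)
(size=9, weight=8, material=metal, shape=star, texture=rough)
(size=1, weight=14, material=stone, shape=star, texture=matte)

The rule appears to be: size ≤ 4.
(size=2, weight=15, material=stone, shape=triangle, texture=rough) → size = 2 → Group A.
(size=9, weight=9, material=plastic, shape=square, texture=smooth) → size = 9 → Group B.
(size=9, weight=8, material=metal, shape=star, texture=rough) → size = 9 → Group B.
(size=1, weight=14, material=stone, shape=star, texture=matte) → size = 1 → Group A.

Group A, Group B, Group B, Group A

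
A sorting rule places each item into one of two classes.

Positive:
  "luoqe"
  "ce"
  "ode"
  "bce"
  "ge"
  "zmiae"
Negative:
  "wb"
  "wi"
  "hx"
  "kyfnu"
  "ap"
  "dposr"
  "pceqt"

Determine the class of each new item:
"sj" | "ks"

Negative, Negative

Rule: ends with 'e'. This holds for each 'Positive' example and fails for each 'Negative' one.
"sj" — ends with 'j', hence Negative. "ks" — ends with 's', hence Negative.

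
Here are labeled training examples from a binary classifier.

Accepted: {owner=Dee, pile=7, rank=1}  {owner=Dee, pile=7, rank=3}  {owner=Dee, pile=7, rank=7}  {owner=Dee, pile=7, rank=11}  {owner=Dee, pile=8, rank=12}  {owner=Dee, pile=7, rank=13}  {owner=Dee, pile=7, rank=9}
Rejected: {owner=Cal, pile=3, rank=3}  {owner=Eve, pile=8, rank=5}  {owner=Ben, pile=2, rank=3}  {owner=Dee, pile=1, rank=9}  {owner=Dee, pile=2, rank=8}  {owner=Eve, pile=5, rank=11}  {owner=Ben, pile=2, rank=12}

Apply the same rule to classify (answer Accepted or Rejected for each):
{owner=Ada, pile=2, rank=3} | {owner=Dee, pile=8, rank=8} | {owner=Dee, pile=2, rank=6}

Rejected, Accepted, Rejected

All 'Accepted' examples share one property — owner is Dee AND pile ≥ 3 — and every 'Rejected' example lacks it.
{owner=Ada, pile=2, rank=3}: owner is Ada, pile = 2, fails this test → Rejected. {owner=Dee, pile=8, rank=8}: owner is Dee, pile = 8, matches → Accepted. {owner=Dee, pile=2, rank=6}: owner is Dee, pile = 2, fails this test → Rejected.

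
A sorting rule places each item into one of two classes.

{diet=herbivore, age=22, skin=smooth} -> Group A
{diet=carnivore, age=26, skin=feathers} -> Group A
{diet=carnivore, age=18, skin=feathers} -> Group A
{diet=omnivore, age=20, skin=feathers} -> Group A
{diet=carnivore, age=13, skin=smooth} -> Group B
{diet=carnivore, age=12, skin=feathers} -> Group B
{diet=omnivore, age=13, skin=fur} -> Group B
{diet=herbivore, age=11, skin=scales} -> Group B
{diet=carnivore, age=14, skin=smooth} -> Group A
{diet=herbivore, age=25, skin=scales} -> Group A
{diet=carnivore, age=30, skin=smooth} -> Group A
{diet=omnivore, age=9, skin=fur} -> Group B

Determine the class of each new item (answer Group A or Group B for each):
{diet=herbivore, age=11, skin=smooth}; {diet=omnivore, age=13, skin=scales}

Group B, Group B

The pattern is that an item is 'Group A' exactly when: age ≥ 14.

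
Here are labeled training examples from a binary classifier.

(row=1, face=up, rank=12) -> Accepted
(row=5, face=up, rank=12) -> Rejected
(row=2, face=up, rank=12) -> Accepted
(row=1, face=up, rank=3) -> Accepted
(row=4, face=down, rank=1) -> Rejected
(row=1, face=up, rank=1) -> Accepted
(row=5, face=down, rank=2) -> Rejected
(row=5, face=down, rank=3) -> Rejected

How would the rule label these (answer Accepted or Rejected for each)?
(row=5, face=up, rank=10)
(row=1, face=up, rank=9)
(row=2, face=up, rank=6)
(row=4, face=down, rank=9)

Rejected, Accepted, Accepted, Rejected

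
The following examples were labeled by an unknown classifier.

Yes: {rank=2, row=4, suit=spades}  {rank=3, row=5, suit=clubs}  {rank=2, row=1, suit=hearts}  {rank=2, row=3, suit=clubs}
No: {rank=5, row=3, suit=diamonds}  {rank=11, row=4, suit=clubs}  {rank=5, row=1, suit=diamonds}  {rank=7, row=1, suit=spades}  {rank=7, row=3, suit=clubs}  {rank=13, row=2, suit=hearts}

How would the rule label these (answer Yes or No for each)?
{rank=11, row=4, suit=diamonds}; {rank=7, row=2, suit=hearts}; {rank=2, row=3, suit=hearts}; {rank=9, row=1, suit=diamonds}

No, No, Yes, No

One predicate separates the groups cleanly: rank ≤ 3.
{rank=11, row=4, suit=diamonds} → rank = 11 → No. {rank=7, row=2, suit=hearts} → rank = 7 → No. {rank=2, row=3, suit=hearts} → rank = 2 → Yes. {rank=9, row=1, suit=diamonds} → rank = 9 → No.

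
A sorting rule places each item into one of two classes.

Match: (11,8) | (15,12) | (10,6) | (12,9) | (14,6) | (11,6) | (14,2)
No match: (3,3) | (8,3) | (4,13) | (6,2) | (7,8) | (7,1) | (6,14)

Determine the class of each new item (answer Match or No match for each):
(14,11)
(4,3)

Match, No match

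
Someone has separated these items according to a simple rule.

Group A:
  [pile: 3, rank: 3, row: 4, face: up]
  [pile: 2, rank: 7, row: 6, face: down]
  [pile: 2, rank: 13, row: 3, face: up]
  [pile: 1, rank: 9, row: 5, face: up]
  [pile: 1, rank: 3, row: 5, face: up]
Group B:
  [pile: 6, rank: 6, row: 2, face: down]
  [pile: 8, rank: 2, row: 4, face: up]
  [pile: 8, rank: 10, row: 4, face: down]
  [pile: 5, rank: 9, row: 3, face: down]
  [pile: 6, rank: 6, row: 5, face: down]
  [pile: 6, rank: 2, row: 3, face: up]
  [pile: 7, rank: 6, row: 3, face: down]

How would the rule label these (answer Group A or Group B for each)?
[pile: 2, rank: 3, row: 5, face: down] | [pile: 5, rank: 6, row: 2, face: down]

Group A, Group B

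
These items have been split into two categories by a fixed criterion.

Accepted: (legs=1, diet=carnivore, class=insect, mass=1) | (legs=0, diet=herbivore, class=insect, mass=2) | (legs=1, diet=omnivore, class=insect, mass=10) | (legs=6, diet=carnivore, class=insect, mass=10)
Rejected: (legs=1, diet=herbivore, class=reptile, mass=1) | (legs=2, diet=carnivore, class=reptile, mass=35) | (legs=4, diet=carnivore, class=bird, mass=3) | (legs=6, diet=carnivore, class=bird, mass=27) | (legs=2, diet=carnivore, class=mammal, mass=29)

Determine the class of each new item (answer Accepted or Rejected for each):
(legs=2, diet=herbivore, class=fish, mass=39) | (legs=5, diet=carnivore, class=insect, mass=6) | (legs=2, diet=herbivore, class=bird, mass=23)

Rejected, Accepted, Rejected

The classifier is using: class is insect.
(legs=2, diet=herbivore, class=fish, mass=39) — class is fish, hence Rejected.
(legs=5, diet=carnivore, class=insect, mass=6) — class is insect, hence Accepted.
(legs=2, diet=herbivore, class=bird, mass=23) — class is bird, hence Rejected.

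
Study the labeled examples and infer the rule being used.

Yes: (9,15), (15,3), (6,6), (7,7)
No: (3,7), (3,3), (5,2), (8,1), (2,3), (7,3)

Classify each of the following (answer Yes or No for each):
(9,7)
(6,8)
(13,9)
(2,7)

The common property of the 'Yes' items is: sum ≥ 12. No 'No' item has it.
(9,7): 9+7 = 16 — satisfies this, so Yes. (6,8): 6+8 = 14 — satisfies this, so Yes. (13,9): 13+9 = 22 — satisfies this, so Yes. (2,7): 2+7 = 9 — lacks this property, so No.

Yes, Yes, Yes, No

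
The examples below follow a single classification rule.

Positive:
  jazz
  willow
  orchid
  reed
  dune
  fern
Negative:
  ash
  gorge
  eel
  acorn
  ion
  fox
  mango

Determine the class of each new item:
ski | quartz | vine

Negative, Positive, Positive

Checking candidate rules against both groups, what survives is: even length.
ski → length 3 → Negative.
quartz → length 6 → Positive.
vine → length 4 → Positive.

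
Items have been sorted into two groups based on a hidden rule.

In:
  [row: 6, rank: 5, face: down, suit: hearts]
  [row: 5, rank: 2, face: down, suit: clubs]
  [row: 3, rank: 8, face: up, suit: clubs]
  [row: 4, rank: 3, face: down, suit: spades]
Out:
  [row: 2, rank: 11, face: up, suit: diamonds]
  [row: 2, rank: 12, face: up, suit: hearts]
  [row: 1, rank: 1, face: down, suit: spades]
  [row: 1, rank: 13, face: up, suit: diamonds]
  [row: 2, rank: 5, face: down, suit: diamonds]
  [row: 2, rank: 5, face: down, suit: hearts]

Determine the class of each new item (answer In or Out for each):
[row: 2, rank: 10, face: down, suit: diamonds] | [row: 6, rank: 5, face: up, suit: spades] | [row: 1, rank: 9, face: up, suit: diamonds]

The simplest hypothesis consistent with all the labels is: row ≥ 3.
[row: 2, rank: 10, face: down, suit: diamonds] — row = 2, hence Out. [row: 6, rank: 5, face: up, suit: spades] — row = 6, hence In. [row: 1, rank: 9, face: up, suit: diamonds] — row = 1, hence Out.

Out, In, Out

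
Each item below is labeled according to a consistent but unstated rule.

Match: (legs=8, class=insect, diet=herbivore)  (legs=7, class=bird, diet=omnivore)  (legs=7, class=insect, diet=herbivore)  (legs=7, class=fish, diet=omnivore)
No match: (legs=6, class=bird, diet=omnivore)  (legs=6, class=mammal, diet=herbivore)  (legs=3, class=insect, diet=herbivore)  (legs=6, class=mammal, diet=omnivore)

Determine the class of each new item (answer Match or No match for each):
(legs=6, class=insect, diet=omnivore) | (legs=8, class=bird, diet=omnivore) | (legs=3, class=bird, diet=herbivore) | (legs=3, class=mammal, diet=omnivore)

No match, Match, No match, No match

The distinguishing property — legs ≥ 7 — holds for all the 'Match' cases and none of the 'No match' cases.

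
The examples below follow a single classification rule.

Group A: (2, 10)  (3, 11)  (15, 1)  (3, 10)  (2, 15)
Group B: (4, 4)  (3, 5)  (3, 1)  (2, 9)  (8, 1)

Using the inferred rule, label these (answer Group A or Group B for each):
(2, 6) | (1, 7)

Group B, Group B

Every 'Group A' example satisfies: sum ≥ 12. None of the 'Group B' examples do.
(2, 6) → 2+6 = 8 → Group B. (1, 7) → 1+7 = 8 → Group B.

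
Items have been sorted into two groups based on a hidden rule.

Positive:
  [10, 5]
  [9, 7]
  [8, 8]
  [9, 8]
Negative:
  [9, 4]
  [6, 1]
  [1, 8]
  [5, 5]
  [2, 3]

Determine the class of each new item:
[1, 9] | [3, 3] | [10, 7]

Negative, Negative, Positive

The classifier is using: sum ≥ 15.
[1, 9]: Negative (1+9 = 10).
[3, 3]: Negative (3+3 = 6).
[10, 7]: Positive (10+7 = 17).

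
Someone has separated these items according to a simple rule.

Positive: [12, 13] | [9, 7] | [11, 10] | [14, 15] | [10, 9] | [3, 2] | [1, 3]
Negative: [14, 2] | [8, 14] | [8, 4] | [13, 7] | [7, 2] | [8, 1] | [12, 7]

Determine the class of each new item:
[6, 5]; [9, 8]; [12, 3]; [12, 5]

Positive, Positive, Negative, Negative

The classifier is using: |first − second| ≤ 2.
[6, 5] → |6−5| = 1 → Positive.
[9, 8] → |9−8| = 1 → Positive.
[12, 3] → |12−3| = 9 → Negative.
[12, 5] → |12−5| = 7 → Negative.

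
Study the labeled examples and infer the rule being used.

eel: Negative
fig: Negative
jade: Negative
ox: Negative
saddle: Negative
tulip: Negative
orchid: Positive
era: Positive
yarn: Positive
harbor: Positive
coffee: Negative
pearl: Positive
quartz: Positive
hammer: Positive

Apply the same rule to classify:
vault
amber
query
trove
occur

All 'Positive' examples share one property — contains 'r' — and every 'Negative' example lacks it.
vault: no 'r' — lacks this property, so Negative. amber: has 'r' — checks out, so Positive. query: has 'r' — checks out, so Positive. trove: has 'r' — checks out, so Positive. occur: has 'r' — checks out, so Positive.

Negative, Positive, Positive, Positive, Positive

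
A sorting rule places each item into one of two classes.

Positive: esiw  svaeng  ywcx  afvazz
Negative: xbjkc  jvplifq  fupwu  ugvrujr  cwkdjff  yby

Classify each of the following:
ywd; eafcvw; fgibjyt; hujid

Negative, Positive, Negative, Negative

The pattern is that an item is 'Positive' exactly when: even length.
ywd — length 3, hence Negative.
eafcvw — length 6, hence Positive.
fgibjyt — length 7, hence Negative.
hujid — length 5, hence Negative.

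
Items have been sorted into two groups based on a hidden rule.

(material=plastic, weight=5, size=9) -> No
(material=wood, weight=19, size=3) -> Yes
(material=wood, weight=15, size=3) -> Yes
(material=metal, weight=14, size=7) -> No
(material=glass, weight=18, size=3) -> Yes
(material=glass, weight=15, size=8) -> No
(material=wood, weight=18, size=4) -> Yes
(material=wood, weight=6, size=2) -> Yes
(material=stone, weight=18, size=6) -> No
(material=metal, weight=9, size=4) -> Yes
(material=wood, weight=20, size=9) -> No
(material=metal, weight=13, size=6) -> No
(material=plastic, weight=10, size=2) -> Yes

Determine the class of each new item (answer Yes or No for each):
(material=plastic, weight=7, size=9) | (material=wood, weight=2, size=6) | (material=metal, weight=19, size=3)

No, No, Yes

The distinguishing property — size ≤ 4 — holds for all the 'Yes' cases and none of the 'No' cases.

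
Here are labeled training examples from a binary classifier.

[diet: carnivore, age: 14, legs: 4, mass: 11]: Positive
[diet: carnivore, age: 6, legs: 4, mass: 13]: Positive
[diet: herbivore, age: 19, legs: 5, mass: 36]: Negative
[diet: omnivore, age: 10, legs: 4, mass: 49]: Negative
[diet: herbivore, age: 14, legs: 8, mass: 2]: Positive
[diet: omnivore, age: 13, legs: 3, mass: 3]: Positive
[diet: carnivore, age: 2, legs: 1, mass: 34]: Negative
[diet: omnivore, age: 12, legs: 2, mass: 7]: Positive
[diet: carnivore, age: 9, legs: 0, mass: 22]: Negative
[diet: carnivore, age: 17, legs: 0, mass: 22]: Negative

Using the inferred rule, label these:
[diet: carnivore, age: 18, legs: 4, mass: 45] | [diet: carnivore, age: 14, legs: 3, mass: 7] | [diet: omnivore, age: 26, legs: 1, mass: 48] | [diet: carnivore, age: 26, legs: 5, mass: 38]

Negative, Positive, Negative, Negative

The classifier is using: mass ≤ 13.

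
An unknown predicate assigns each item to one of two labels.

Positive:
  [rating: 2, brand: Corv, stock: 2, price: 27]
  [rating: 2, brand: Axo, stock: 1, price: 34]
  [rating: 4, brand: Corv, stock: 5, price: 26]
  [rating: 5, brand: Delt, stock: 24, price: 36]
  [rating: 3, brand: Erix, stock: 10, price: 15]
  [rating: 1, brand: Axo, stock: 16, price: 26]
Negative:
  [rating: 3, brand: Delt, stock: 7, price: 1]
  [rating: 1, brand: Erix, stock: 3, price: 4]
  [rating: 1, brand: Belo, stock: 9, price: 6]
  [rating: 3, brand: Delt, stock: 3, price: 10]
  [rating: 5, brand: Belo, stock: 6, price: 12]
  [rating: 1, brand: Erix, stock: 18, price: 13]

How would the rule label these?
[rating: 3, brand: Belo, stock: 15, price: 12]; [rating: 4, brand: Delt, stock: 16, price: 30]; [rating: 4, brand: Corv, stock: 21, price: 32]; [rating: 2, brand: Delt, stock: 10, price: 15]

All 'Positive' examples share one property — price ≥ 15 — and every 'Negative' example lacks it.
[rating: 3, brand: Belo, stock: 15, price: 12] → price = 12 → Negative.
[rating: 4, brand: Delt, stock: 16, price: 30] → price = 30 → Positive.
[rating: 4, brand: Corv, stock: 21, price: 32] → price = 32 → Positive.
[rating: 2, brand: Delt, stock: 10, price: 15] → price = 15 → Positive.

Negative, Positive, Positive, Positive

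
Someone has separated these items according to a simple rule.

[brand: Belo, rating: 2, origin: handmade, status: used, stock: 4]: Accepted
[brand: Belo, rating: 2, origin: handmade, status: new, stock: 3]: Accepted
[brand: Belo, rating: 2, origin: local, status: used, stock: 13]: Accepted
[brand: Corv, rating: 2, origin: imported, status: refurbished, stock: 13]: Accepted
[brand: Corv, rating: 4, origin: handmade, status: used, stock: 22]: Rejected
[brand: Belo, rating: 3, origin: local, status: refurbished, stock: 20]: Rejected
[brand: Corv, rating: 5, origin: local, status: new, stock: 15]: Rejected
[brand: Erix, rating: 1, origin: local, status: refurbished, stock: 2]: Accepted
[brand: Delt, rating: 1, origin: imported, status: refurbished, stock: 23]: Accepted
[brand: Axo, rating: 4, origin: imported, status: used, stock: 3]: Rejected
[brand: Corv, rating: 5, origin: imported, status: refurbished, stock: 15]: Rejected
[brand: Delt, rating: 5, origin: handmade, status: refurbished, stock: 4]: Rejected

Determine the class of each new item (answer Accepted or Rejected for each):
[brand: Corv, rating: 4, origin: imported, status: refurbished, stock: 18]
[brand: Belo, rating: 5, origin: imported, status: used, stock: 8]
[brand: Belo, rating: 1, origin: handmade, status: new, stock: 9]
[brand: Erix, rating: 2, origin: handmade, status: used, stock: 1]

Every 'Accepted' example satisfies: rating ≤ 2. None of the 'Rejected' examples do.
[brand: Corv, rating: 4, origin: imported, status: refurbished, stock: 18]: rating = 4 — does not fit, so Rejected. [brand: Belo, rating: 5, origin: imported, status: used, stock: 8]: rating = 5 — does not fit, so Rejected. [brand: Belo, rating: 1, origin: handmade, status: new, stock: 9]: rating = 1 — satisfies this, so Accepted. [brand: Erix, rating: 2, origin: handmade, status: used, stock: 1]: rating = 2 — satisfies this, so Accepted.

Rejected, Rejected, Accepted, Accepted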